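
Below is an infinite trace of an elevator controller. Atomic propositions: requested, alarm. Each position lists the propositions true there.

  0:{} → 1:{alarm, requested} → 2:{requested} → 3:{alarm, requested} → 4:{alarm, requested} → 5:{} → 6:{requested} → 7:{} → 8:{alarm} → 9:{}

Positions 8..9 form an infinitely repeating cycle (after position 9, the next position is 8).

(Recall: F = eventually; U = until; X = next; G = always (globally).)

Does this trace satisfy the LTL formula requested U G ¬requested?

Walking from position 0: at position 0, G ¬requested has not yet held and requested fails, so requested U G ¬requested is false.

Does not hold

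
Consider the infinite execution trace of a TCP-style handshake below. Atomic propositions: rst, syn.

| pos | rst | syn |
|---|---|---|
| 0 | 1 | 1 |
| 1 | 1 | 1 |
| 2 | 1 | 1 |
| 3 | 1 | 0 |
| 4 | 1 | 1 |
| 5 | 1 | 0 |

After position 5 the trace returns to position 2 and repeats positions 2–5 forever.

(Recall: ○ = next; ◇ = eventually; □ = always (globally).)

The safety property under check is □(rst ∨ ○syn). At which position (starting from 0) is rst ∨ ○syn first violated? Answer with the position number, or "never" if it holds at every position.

rst ∨ ○syn holds at every position 0..5, and those are all the positions the trace ever visits, so the invariant □(rst ∨ ○syn) is never violated.

never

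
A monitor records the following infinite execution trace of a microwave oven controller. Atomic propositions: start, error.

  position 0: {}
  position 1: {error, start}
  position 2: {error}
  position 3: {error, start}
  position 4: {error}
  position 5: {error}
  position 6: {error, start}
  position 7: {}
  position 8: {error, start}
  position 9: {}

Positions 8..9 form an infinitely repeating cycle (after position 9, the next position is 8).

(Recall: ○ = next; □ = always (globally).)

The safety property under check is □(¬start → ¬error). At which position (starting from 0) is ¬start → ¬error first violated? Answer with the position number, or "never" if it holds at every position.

Check ¬start → ¬error at each position in order: 0 ✓, 1 ✓.
At position 2 the labels are {error}, so ¬start → ¬error is false there. This is the first violation.

2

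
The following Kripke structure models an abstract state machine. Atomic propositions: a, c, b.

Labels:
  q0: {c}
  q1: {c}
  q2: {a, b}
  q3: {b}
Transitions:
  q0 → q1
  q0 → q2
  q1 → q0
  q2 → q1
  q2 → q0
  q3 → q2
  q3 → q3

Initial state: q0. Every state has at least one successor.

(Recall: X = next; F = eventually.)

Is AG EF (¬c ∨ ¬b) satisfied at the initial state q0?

States satisfying EF (¬c ∨ ¬b): {q0, q1, q2, q3}.
States satisfying AG EF (¬c ∨ ¬b): {q0, q1, q2, q3}.
Every state reachable from q0 satisfies EF (¬c ∨ ¬b).
q0 ∈ Sat(AG EF (¬c ∨ ¬b)).

Satisfied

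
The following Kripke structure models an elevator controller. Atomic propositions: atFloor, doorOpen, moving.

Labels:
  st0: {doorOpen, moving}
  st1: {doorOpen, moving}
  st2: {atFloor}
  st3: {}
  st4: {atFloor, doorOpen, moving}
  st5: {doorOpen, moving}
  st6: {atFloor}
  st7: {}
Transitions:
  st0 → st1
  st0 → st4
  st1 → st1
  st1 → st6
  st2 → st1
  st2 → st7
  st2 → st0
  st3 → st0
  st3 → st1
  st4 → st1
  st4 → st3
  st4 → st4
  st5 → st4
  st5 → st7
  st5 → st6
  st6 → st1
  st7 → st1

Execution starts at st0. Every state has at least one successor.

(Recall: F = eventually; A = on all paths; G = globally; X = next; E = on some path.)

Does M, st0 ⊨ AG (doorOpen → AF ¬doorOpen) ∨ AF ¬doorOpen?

States satisfying doorOpen → AF ¬doorOpen: {st2, st3, st6, st7}.
States satisfying AG (doorOpen → AF ¬doorOpen): ∅.
States satisfying ¬doorOpen: {st2, st3, st6, st7}.
States satisfying AF ¬doorOpen: {st2, st3, st6, st7}.
States satisfying AG (doorOpen → AF ¬doorOpen) ∨ AF ¬doorOpen: {st2, st3, st6, st7}.
st0 ∉ Sat(AG (doorOpen → AF ¬doorOpen) ∨ AF ¬doorOpen).

No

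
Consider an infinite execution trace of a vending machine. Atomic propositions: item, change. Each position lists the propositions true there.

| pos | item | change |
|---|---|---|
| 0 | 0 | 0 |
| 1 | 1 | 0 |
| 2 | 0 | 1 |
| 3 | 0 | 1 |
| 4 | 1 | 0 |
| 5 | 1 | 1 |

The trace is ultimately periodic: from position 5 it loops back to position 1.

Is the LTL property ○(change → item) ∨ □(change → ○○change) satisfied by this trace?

Satisfied

The position after 0 is 1; change → item is true there.
change → ○○change must hold at every position from 0 onward. It fails at position 2, so □(change → ○○change) is false.
Positions where change holds: 2, 3, 5.
Check ○○change at each: 2→fails, 3→ok, 5→ok.
At position 0: ○(change → item) is true; □(change → ○○change) is false; so ○(change → item) ∨ □(change → ○○change) is true.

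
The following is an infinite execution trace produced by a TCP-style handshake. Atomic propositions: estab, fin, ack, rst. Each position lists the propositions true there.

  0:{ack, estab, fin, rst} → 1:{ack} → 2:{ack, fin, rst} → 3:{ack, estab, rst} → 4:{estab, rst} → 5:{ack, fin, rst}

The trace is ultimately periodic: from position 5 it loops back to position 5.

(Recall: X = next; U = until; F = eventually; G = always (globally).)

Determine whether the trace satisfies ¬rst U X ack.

Yes

Walking from position 0: X ack first holds at position 0, and ¬rst holds at every earlier position along the way, so ¬rst U X ack holds.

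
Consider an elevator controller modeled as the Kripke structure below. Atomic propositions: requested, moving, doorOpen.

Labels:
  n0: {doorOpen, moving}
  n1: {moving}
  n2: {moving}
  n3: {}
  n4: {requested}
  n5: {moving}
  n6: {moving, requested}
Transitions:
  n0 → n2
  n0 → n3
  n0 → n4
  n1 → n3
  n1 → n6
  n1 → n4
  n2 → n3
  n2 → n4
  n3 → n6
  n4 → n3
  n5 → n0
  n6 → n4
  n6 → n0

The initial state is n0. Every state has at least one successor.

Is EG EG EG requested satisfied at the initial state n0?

States satisfying EG EG requested: ∅.
States satisfying EG EG EG requested: ∅.
No suitable path/successor from n0 witnesses the formula.
n0 ∉ Sat(EG EG EG requested).

Does not hold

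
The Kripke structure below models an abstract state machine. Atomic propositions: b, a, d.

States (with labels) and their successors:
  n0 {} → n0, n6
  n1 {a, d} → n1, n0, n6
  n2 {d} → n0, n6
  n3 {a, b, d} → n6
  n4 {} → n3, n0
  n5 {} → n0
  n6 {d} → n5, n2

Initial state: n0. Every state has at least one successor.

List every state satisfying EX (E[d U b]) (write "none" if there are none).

States satisfying E[d U b]: {n3}.
States satisfying EX (E[d U b]): {n4}.

{n4}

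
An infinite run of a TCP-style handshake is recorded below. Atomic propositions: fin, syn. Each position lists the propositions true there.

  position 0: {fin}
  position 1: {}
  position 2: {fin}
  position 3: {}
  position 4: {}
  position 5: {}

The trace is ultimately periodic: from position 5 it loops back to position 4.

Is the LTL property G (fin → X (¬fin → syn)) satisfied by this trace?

Violated

fin → X (¬fin → syn) must hold at every position from 0 onward. It fails at position 0, so G (fin → X (¬fin → syn)) is false.
Positions where fin holds: 0, 2.
Check X (¬fin → syn) at each: 0→fails, 2→fails.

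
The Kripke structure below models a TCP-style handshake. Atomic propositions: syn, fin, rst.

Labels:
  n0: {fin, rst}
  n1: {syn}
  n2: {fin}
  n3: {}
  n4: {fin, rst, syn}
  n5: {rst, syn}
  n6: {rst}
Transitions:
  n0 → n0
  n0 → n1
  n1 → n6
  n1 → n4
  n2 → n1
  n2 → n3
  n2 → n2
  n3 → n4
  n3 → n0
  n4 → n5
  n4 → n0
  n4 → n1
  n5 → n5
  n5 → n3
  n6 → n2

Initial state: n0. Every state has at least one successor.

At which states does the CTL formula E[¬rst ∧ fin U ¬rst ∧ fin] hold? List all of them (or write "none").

{n2}

States satisfying ¬rst ∧ fin: {n2}.
States satisfying E[¬rst ∧ fin U ¬rst ∧ fin]: {n2}.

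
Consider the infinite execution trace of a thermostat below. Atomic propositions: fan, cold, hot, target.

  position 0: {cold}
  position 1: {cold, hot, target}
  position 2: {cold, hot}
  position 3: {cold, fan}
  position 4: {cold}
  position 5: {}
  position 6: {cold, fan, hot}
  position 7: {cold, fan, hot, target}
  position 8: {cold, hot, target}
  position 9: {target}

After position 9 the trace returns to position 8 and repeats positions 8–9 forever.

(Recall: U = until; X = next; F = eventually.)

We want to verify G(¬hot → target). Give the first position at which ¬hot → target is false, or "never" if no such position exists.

0

At position 0 the labels are {cold}, so ¬hot → target is false there. This is the first violation.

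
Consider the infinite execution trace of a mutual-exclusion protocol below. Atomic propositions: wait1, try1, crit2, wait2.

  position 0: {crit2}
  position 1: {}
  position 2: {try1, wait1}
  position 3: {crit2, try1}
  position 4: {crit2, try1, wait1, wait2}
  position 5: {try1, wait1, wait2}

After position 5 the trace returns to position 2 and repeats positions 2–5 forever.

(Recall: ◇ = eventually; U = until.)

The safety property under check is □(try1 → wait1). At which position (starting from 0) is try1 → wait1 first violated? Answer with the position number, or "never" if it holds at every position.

Check try1 → wait1 at each position in order: 0 ✓, 1 ✓, 2 ✓.
At position 3 the labels are {crit2, try1}, so try1 → wait1 is false there. This is the first violation.

3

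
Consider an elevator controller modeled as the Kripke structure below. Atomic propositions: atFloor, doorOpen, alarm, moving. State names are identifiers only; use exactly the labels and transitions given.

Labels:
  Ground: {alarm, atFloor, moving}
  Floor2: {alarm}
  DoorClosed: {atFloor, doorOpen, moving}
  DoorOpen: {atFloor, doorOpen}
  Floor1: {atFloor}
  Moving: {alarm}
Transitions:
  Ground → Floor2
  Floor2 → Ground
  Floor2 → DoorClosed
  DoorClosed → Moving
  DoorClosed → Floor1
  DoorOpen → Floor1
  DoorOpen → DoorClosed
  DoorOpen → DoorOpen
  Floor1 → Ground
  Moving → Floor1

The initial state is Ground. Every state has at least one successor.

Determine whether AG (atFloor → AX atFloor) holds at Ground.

No

States satisfying atFloor → AX atFloor: {Floor2, DoorOpen, Floor1, Moving}.
States satisfying AG (atFloor → AX atFloor): ∅.
DoorClosed is reachable from Ground and violates atFloor → AX atFloor, so AG fails at Ground.
Ground ∉ Sat(AG (atFloor → AX atFloor)).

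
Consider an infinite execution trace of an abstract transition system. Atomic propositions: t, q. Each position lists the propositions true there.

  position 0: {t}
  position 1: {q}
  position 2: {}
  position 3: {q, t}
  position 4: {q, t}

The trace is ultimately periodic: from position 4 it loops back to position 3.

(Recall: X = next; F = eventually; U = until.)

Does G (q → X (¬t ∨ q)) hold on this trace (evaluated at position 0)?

q → X (¬t ∨ q) holds at every position 0..4, and those are all positions ever visited, so G (q → X (¬t ∨ q)) holds.
Positions where q holds: 1, 3, 4.
Check X (¬t ∨ q) at each: 1→ok, 3→ok, 4→ok.

Satisfied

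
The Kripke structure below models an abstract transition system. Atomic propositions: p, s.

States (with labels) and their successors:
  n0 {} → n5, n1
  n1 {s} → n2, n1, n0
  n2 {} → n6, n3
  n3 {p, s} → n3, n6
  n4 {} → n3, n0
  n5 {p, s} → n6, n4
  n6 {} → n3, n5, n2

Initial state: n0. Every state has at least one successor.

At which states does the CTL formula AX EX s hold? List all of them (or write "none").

{n1, n2, n3, n4, n5}

States satisfying EX s: {n0, n1, n2, n3, n4, n6}.
States satisfying AX EX s: {n1, n2, n3, n4, n5}.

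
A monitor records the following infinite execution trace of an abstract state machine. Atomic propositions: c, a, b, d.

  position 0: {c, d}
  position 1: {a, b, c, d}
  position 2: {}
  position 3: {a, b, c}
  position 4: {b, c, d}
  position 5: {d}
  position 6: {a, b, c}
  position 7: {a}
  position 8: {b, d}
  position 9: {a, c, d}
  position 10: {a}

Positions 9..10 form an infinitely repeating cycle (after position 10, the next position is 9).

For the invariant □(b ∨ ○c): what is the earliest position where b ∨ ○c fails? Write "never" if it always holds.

Check b ∨ ○c at each position in order: 0 ✓, 1 ✓, 2 ✓, 3 ✓, 4 ✓, 5 ✓, 6 ✓.
At position 7 the labels are {a} and the next position 8 has {b, d}, so b ∨ ○c is false there. This is the first violation.

7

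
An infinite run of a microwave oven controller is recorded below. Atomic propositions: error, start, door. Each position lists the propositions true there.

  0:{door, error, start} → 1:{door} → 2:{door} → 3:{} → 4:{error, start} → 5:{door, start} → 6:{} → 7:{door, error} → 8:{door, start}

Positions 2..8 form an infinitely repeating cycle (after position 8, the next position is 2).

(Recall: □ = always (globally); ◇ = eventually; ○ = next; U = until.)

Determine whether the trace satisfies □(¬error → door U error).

No

¬error → door U error must hold at every position from 0 onward. It fails at position 1, so □(¬error → door U error) is false.
Positions where ¬error holds: 1, 2, 3, 5, 6, 8.
Check door U error at each: 1→fails, 2→fails, 3→fails, 5→fails, 6→fails, 8→fails.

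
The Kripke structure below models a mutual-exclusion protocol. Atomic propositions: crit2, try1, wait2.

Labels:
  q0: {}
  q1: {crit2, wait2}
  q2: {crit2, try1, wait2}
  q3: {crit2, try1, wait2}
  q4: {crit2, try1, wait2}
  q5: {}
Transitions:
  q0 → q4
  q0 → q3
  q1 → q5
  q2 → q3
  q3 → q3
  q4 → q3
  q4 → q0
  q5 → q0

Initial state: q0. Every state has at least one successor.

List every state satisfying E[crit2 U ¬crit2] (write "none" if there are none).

{q0, q1, q4, q5}

States satisfying crit2: {q1, q2, q3, q4}.
States satisfying ¬crit2: {q0, q5}.
States satisfying E[crit2 U ¬crit2]: {q0, q1, q4, q5}.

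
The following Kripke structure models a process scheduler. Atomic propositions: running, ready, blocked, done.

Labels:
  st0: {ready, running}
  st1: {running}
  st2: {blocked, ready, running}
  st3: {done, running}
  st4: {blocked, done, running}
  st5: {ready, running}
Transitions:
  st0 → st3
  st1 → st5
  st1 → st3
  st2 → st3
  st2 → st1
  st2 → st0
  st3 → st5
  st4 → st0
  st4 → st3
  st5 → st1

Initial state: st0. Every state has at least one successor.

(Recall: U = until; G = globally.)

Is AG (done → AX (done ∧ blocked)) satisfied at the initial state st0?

States satisfying done → AX (done ∧ blocked): {st0, st1, st2, st5}.
States satisfying AG (done → AX (done ∧ blocked)): ∅.
st3 is reachable from st0 and violates done → AX (done ∧ blocked), so AG fails at st0.
st0 ∉ Sat(AG (done → AX (done ∧ blocked))).

Violated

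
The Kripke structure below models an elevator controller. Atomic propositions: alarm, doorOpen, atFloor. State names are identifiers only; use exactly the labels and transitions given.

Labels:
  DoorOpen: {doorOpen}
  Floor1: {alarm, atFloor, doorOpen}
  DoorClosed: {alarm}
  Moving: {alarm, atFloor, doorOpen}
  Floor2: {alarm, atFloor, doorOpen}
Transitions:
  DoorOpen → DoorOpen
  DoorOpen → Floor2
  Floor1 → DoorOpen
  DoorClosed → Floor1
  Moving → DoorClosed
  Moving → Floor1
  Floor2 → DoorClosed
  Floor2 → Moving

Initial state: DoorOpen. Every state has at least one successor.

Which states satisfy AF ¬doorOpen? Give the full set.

States satisfying ¬doorOpen: {DoorClosed}.
States satisfying AF ¬doorOpen: {DoorClosed}.

{DoorClosed}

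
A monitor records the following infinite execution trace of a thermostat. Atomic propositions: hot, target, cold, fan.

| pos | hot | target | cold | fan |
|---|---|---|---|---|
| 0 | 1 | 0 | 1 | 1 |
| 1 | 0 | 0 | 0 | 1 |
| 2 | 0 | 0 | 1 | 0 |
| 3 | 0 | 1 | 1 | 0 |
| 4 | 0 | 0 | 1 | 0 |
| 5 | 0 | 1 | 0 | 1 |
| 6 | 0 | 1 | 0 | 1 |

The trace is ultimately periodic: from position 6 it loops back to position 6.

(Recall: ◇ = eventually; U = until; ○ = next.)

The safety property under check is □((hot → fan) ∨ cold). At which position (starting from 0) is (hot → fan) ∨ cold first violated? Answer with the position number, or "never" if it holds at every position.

never

(hot → fan) ∨ cold holds at every position 0..6, and those are all the positions the trace ever visits, so the invariant □((hot → fan) ∨ cold) is never violated.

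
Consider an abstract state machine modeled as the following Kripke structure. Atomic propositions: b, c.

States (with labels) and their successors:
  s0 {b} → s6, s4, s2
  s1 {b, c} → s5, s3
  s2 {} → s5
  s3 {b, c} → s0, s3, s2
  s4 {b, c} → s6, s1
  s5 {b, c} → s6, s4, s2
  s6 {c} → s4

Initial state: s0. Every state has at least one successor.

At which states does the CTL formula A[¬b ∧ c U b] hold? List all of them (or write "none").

{s0, s1, s3, s4, s5, s6}

States satisfying ¬b ∧ c: {s6}.
States satisfying b: {s0, s1, s3, s4, s5}.
States satisfying A[¬b ∧ c U b]: {s0, s1, s3, s4, s5, s6}.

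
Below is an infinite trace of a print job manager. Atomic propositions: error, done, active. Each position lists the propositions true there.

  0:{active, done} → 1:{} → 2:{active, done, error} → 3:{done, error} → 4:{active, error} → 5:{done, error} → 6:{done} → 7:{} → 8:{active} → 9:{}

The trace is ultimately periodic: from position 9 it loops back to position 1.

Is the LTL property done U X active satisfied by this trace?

Walking from position 0: X active first holds at position 1, and done holds at every earlier position along the way, so done U X active holds.

Yes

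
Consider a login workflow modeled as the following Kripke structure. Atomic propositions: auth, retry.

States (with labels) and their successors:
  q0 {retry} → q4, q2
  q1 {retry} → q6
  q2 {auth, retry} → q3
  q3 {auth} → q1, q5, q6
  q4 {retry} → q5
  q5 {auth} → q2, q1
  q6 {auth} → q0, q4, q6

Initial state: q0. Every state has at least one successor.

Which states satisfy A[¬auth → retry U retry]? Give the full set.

States satisfying ¬auth → retry: {q0, q1, q2, q3, q4, q5, q6}.
States satisfying retry: {q0, q1, q2, q4}.
States satisfying A[¬auth → retry U retry]: {q0, q1, q2, q4, q5}.

{q0, q1, q2, q4, q5}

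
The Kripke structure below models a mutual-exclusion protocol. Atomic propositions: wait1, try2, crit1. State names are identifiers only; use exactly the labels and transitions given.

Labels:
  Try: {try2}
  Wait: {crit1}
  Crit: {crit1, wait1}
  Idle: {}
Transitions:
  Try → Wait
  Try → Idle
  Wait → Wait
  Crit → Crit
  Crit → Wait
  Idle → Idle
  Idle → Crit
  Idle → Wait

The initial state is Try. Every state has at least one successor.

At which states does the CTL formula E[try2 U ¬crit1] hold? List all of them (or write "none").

States satisfying try2: {Try}.
States satisfying ¬crit1: {Try, Idle}.
States satisfying E[try2 U ¬crit1]: {Try, Idle}.

{Try, Idle}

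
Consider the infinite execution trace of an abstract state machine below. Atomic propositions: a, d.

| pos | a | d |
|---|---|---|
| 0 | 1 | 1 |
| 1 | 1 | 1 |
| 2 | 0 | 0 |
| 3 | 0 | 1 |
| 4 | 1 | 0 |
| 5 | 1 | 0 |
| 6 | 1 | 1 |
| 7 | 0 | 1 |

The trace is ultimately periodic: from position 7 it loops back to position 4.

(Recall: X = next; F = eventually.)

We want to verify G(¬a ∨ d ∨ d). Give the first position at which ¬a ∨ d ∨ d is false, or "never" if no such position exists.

Check ¬a ∨ d ∨ d at each position in order: 0 ✓, 1 ✓, 2 ✓, 3 ✓.
At position 4 the labels are {a}, so ¬a ∨ d ∨ d is false there. This is the first violation.

4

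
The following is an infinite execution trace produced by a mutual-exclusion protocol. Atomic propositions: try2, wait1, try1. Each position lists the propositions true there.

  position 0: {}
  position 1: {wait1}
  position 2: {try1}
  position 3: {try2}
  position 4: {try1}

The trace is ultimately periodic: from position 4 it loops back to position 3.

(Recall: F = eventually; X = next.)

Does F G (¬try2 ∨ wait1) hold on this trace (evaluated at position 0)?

G (¬try2 ∨ wait1) is false at every position 0..4, so it never becomes true and F G (¬try2 ∨ wait1) fails.

Does not hold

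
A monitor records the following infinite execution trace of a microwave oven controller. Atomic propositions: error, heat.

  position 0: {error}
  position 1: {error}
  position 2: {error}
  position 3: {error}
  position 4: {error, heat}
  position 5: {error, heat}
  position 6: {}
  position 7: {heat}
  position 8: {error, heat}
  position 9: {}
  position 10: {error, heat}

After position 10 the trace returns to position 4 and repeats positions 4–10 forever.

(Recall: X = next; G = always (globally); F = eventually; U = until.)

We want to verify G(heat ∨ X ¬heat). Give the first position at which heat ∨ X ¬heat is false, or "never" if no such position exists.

3

Check heat ∨ X ¬heat at each position in order: 0 ✓, 1 ✓, 2 ✓.
At position 3 the labels are {error} and the next position 4 has {error, heat}, so heat ∨ X ¬heat is false there. This is the first violation.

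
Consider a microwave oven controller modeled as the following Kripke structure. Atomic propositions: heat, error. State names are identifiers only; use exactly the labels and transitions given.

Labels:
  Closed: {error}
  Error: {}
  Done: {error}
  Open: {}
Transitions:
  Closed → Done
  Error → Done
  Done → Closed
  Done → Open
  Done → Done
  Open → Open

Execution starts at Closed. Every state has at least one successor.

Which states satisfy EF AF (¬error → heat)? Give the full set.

{Closed, Error, Done}

States satisfying AF (¬error → heat): {Closed, Error, Done}.
States satisfying EF AF (¬error → heat): {Closed, Error, Done}.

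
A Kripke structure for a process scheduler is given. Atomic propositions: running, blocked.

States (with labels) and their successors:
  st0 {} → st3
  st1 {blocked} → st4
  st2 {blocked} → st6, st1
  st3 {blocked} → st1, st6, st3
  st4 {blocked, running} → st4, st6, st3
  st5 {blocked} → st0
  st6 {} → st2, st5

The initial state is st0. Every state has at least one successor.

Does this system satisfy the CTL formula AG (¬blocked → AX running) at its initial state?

States satisfying ¬blocked → AX running: {st1, st2, st3, st4, st5}.
States satisfying AG (¬blocked → AX running): ∅.
st0 is reachable from st0 and violates ¬blocked → AX running, so AG fails at st0.
st0 ∉ Sat(AG (¬blocked → AX running)).

Violated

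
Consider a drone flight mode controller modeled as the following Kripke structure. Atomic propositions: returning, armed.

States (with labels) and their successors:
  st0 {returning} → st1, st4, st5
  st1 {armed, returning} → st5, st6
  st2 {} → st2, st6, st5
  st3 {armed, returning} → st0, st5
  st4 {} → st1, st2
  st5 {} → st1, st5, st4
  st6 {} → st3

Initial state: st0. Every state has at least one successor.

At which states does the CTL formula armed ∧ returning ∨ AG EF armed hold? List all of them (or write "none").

{st0, st1, st2, st3, st4, st5, st6}

States satisfying armed ∧ returning: {st1, st3}.
States satisfying EF armed: {st0, st1, st2, st3, st4, st5, st6}.
States satisfying AG EF armed: {st0, st1, st2, st3, st4, st5, st6}.
States satisfying armed ∧ returning ∨ AG EF armed: {st0, st1, st2, st3, st4, st5, st6}.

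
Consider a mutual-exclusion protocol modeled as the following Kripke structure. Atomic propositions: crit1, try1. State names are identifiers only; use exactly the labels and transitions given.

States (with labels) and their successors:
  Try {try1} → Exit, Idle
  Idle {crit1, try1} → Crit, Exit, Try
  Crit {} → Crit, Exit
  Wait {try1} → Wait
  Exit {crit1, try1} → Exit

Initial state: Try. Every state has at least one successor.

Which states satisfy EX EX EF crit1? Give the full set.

States satisfying EX EF crit1: {Try, Idle, Crit, Exit}.
States satisfying EX EX EF crit1: {Try, Idle, Crit, Exit}.

{Try, Idle, Crit, Exit}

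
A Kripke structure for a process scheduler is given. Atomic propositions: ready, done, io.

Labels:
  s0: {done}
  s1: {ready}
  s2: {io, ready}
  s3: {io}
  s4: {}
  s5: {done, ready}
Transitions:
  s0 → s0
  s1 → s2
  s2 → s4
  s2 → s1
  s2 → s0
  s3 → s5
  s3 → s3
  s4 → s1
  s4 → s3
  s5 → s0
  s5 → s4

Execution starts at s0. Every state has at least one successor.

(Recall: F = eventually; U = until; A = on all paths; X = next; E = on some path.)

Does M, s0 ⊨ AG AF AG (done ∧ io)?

States satisfying AF AG (done ∧ io): ∅.
States satisfying AG AF AG (done ∧ io): ∅.
s0 is reachable from s0 and violates AF AG (done ∧ io), so AG fails at s0.
s0 ∉ Sat(AG AF AG (done ∧ io)).

Violated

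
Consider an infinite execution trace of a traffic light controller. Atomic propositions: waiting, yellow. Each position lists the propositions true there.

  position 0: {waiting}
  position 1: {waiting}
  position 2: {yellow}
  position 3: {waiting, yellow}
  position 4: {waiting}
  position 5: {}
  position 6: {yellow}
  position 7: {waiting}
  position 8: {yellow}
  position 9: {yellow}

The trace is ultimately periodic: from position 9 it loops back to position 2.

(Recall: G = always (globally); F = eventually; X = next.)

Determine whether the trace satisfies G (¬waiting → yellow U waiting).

No

¬waiting → yellow U waiting must hold at every position from 0 onward. It fails at position 5, so G (¬waiting → yellow U waiting) is false.
Positions where ¬waiting holds: 2, 5, 6, 8, 9.
Check yellow U waiting at each: 2→ok, 5→fails, 6→ok, 8→ok, 9→ok.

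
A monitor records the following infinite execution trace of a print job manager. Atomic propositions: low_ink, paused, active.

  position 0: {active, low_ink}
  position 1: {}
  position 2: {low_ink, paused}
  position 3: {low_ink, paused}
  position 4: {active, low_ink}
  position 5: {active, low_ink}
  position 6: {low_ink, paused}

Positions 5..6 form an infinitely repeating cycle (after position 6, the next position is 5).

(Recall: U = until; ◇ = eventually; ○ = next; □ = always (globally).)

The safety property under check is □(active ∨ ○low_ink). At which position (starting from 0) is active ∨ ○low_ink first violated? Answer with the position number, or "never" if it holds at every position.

active ∨ ○low_ink holds at every position 0..6, and those are all the positions the trace ever visits, so the invariant □(active ∨ ○low_ink) is never violated.

never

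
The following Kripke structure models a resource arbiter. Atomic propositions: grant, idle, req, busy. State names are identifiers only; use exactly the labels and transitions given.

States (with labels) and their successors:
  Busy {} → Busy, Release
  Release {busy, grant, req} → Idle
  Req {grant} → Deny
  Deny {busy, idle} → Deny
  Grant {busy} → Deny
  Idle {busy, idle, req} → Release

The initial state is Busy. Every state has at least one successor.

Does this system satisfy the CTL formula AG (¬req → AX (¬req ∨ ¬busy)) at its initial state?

States satisfying ¬req → AX (¬req ∨ ¬busy): {Release, Req, Deny, Grant, Idle}.
States satisfying AG (¬req → AX (¬req ∨ ¬busy)): {Release, Req, Deny, Grant, Idle}.
Busy is reachable from Busy and violates ¬req → AX (¬req ∨ ¬busy), so AG fails at Busy.
Busy ∉ Sat(AG (¬req → AX (¬req ∨ ¬busy))).

Violated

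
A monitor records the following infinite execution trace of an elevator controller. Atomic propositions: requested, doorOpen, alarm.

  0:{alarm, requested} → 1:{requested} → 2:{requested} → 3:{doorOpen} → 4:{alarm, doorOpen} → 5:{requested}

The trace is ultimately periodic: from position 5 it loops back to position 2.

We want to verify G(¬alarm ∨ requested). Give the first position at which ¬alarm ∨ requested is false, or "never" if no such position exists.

4

Check ¬alarm ∨ requested at each position in order: 0 ✓, 1 ✓, 2 ✓, 3 ✓.
At position 4 the labels are {alarm, doorOpen}, so ¬alarm ∨ requested is false there. This is the first violation.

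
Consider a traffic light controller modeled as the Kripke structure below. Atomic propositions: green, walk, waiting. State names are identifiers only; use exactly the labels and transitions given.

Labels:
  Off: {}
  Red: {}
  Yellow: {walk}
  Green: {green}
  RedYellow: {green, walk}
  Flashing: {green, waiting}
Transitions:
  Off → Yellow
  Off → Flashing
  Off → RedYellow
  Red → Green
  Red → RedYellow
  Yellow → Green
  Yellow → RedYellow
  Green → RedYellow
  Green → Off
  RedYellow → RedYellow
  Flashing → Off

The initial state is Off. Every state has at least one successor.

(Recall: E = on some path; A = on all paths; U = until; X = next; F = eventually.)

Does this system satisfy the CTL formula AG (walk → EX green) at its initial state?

Satisfied

States satisfying walk → EX green: {Off, Red, Yellow, Green, RedYellow, Flashing}.
States satisfying AG (walk → EX green): {Off, Red, Yellow, Green, RedYellow, Flashing}.
Every state reachable from Off satisfies walk → EX green.
Off ∈ Sat(AG (walk → EX green)).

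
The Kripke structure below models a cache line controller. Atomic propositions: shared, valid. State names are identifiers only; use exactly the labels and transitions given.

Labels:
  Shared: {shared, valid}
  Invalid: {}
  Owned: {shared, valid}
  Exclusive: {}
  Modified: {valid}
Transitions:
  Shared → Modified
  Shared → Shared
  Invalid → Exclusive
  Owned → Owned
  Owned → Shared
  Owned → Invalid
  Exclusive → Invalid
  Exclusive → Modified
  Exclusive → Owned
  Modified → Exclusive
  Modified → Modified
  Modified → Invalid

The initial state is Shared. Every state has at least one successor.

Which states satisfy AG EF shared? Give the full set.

{Shared, Invalid, Owned, Exclusive, Modified}

States satisfying EF shared: {Shared, Invalid, Owned, Exclusive, Modified}.
States satisfying AG EF shared: {Shared, Invalid, Owned, Exclusive, Modified}.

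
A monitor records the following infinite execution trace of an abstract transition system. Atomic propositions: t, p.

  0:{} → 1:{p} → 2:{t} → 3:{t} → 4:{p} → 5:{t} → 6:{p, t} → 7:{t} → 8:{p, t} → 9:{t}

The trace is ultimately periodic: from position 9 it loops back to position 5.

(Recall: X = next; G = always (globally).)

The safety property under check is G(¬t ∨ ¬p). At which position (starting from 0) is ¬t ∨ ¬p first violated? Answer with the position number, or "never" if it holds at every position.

6

Check ¬t ∨ ¬p at each position in order: 0 ✓, 1 ✓, 2 ✓, 3 ✓, 4 ✓, 5 ✓.
At position 6 the labels are {p, t}, so ¬t ∨ ¬p is false there. This is the first violation.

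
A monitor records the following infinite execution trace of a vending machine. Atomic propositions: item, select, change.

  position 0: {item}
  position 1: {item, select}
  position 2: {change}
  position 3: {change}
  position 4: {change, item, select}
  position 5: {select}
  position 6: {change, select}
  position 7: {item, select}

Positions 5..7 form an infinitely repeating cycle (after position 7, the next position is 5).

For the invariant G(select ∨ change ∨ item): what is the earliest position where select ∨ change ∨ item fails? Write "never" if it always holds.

select ∨ change ∨ item holds at every position 0..7, and those are all the positions the trace ever visits, so the invariant G(select ∨ change ∨ item) is never violated.

never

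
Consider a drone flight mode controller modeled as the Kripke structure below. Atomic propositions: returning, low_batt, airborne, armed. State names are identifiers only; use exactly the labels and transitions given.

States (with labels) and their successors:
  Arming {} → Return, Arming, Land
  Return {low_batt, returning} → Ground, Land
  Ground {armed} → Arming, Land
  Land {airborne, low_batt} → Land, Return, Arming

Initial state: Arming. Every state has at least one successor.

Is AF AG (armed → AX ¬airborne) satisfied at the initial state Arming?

States satisfying AG (armed → AX ¬airborne): ∅.
States satisfying AF AG (armed → AX ¬airborne): ∅.
There is a path from Arming along which AG (armed → AX ¬airborne) never holds.
Arming ∉ Sat(AF AG (armed → AX ¬airborne)).

Violated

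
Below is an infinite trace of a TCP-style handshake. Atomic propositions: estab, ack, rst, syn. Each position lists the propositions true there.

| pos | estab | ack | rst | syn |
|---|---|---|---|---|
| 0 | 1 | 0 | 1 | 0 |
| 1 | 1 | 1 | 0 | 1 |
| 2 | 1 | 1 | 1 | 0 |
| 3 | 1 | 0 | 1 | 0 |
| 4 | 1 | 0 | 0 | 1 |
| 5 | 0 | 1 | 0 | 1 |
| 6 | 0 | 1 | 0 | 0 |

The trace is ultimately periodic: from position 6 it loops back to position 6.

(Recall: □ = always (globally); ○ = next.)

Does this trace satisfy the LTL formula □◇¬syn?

◇¬syn holds at every position 0..6, and those are all positions ever visited, so □◇¬syn holds.

Holds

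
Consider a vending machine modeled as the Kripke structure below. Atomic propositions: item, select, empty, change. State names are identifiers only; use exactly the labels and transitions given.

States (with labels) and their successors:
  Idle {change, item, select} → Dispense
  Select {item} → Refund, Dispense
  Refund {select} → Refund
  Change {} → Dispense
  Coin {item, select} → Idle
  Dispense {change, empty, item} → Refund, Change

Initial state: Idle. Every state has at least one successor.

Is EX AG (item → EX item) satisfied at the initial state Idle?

States satisfying AG (item → EX item): {Refund}.
States satisfying EX AG (item → EX item): {Select, Refund, Dispense}.
No suitable path/successor from Idle witnesses the formula.
Idle ∉ Sat(EX AG (item → EX item)).

Does not hold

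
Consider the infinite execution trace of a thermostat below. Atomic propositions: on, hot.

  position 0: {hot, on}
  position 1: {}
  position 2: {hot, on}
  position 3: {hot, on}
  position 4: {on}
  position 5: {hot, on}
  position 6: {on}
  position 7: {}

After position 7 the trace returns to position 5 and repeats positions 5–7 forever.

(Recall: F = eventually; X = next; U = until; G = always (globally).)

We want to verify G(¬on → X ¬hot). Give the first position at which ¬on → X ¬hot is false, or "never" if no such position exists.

Check ¬on → X ¬hot at each position in order: 0 ✓.
At position 1 the labels are {} and the next position 2 has {hot, on}, so ¬on → X ¬hot is false there. This is the first violation.

1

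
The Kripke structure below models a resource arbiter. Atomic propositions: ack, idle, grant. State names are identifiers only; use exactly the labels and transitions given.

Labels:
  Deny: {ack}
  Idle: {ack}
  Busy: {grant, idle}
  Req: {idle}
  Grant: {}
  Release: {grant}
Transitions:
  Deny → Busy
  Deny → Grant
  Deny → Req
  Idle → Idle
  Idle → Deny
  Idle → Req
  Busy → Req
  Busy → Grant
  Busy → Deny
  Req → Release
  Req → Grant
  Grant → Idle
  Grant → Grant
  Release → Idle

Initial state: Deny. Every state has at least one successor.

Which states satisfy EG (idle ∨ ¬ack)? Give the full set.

States satisfying idle ∨ ¬ack: {Busy, Req, Grant, Release}.
States satisfying EG (idle ∨ ¬ack): {Busy, Req, Grant}.

{Busy, Req, Grant}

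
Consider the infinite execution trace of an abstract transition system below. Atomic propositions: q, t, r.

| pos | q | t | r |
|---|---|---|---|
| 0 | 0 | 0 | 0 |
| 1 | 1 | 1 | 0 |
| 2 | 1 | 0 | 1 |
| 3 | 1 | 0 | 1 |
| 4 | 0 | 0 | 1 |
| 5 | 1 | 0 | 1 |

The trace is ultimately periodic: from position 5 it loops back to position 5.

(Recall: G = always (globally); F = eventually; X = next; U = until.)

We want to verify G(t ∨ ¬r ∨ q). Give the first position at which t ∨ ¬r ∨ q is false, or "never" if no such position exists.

4

Check t ∨ ¬r ∨ q at each position in order: 0 ✓, 1 ✓, 2 ✓, 3 ✓.
At position 4 the labels are {r}, so t ∨ ¬r ∨ q is false there. This is the first violation.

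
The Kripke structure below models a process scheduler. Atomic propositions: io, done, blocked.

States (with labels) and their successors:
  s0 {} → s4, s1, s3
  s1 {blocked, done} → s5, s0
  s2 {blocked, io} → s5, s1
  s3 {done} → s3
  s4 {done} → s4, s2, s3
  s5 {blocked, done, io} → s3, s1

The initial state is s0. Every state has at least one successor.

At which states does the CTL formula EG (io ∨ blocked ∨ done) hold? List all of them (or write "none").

{s1, s2, s3, s4, s5}

States satisfying io ∨ blocked ∨ done: {s1, s2, s3, s4, s5}.
States satisfying EG (io ∨ blocked ∨ done): {s1, s2, s3, s4, s5}.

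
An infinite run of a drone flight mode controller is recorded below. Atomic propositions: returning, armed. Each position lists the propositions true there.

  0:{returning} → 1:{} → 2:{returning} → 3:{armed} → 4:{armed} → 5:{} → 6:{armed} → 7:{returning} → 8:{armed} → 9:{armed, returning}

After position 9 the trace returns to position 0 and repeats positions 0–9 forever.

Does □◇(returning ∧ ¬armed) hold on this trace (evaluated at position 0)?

Holds

◇(returning ∧ ¬armed) holds at every position 0..9, and those are all positions ever visited, so □◇(returning ∧ ¬armed) holds.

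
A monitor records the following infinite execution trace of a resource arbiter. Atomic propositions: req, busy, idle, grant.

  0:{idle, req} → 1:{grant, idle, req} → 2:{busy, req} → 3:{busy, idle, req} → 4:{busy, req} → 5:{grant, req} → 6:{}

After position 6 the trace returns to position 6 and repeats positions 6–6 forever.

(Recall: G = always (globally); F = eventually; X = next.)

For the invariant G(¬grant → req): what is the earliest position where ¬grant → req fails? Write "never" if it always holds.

6

Check ¬grant → req at each position in order: 0 ✓, 1 ✓, 2 ✓, 3 ✓, 4 ✓, 5 ✓.
At position 6 the labels are {}, so ¬grant → req is false there. This is the first violation.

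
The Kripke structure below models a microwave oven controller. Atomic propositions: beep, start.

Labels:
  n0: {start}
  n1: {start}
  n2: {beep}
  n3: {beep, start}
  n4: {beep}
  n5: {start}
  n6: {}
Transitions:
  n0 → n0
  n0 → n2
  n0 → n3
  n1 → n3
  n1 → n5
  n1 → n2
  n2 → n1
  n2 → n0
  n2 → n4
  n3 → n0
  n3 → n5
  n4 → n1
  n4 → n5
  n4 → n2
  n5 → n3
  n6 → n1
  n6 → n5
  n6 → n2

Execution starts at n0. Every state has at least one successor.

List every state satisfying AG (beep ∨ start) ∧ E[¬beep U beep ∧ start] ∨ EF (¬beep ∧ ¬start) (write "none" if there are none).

States satisfying beep ∨ start: {n0, n1, n2, n3, n4, n5}.
States satisfying AG (beep ∨ start): {n0, n1, n2, n3, n4, n5}.
States satisfying ¬beep: {n0, n1, n5, n6}.
States satisfying beep ∧ start: {n3}.
States satisfying E[¬beep U beep ∧ start]: {n0, n1, n3, n5, n6}.
States satisfying AG (beep ∨ start) ∧ E[¬beep U beep ∧ start]: {n0, n1, n3, n5}.
States satisfying ¬beep ∧ ¬start: {n6}.
States satisfying EF (¬beep ∧ ¬start): {n6}.
States satisfying AG (beep ∨ start) ∧ E[¬beep U beep ∧ start] ∨ EF (¬beep ∧ ¬start): {n0, n1, n3, n5, n6}.

{n0, n1, n3, n5, n6}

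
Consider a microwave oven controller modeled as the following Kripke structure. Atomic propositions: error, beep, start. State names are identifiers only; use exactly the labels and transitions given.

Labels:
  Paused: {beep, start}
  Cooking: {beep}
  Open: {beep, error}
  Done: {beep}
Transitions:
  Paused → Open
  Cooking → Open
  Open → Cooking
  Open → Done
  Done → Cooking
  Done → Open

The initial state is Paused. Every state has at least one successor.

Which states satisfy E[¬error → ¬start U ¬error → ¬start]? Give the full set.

States satisfying ¬error → ¬start: {Cooking, Open, Done}.
States satisfying E[¬error → ¬start U ¬error → ¬start]: {Cooking, Open, Done}.

{Cooking, Open, Done}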